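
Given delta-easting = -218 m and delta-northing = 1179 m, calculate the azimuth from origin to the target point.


az = atan2(-218, 1179) = -10.5 deg
adjusted to 0-360: 349.5 degrees

349.5 degrees


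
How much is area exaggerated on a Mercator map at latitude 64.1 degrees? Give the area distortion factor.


area_distortion = 1/cos^2(64.1) = 5.241

5.241


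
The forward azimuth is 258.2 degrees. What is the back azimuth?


back azimuth = (258.2 + 180) mod 360 = 78.2 degrees

78.2 degrees


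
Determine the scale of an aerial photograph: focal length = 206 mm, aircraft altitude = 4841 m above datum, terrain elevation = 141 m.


scale = f / (H - h) = 206 mm / 4700 m = 206 / 4700000 = 1:22816

1:22816


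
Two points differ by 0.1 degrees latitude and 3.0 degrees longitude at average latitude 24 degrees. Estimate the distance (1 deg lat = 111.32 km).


dlat_km = 0.1 * 111.32 = 11.132
dlon_km = 3.0 * 111.32 * cos(24) ≈ 305.088
dist = sqrt(11.132^2 + 305.088^2) ≈ 305.3 km

305.3 km


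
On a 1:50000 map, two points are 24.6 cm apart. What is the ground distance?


ground = 24.6 cm * 50000 / 100 = 12300.0 m = 12.3 km

12.3 km


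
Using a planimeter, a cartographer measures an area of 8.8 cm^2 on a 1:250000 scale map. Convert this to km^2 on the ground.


ground_area = 8.8 * (250000/100)^2 = 55000000.0 m^2 = 55.0 km^2

55.0 km^2


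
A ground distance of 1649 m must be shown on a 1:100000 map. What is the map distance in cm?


map_cm = 1649 * 100 / 100000 = 1.649 cm ≈ 1.65 cm

1.65 cm


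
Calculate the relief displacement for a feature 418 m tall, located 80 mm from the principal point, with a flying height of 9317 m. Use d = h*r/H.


d = h * r / H = 418 * 80 / 9317 = 3.59 mm

3.59 mm


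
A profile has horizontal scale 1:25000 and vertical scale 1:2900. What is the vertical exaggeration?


VE = horizontal_scale / vertical_scale = 25000 / 2900 ≈ 8.6

8.6x


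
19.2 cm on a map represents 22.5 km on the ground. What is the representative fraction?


ground = 22.5 km = 2250000 cm; RF denominator = ground / map = 2250000 / 19.2 ≈ 117188; RF = 1:117188

1:117188


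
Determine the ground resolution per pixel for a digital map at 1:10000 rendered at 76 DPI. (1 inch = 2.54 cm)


pixel_cm = 2.54 / 76 ≈ 0.033421 cm
ground = pixel_cm * 10000 / 100 = 2.54 * 10000 / (76 * 100) = 25400 / 7600 ≈ 3.34 m

3.34 m


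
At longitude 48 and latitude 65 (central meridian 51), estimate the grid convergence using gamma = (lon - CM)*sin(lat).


gamma = (48 - 51) * sin(65) = -3 * 0.906308 = -2.719 degrees

-2.719 degrees


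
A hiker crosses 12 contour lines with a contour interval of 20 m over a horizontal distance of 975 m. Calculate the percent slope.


elevation change = 12 * 20 = 240 m
slope = 240 / 975 * 100 = 24.6%

24.6%


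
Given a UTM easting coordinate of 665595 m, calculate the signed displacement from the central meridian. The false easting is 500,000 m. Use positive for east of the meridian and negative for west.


displacement = 665595 - 500000 = 165595 m

165595 m


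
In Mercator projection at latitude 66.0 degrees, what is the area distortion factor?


area_distortion = 1/cos^2(66.0) = 6.045

6.045


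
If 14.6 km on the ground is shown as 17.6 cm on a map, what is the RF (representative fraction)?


ground = 14.6 km = 1460000 cm; RF denominator = ground / map = 1460000 / 17.6 ≈ 82955; RF = 1:82955

1:82955


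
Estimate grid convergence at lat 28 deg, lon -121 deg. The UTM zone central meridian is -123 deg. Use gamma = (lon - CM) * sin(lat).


gamma = (-121 - -123) * sin(28) = 2 * 0.469472 = 0.939 degrees

0.939 degrees


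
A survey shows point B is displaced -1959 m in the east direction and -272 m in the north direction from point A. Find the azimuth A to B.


az = atan2(-1959, -272) = -97.9 deg
adjusted to 0-360: 262.1 degrees

262.1 degrees


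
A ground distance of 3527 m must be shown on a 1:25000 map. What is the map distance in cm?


map_cm = 3527 * 100 / 25000 = 14.108 cm ≈ 14.11 cm

14.11 cm


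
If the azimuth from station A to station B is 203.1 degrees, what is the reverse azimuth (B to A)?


back azimuth = (203.1 + 180) mod 360 = 23.1 degrees

23.1 degrees


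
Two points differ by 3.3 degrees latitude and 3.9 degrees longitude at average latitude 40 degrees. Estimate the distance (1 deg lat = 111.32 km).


dlat_km = 3.3 * 111.32 = 367.356
dlon_km = 3.9 * 111.32 * cos(40) ≈ 332.577
dist = sqrt(367.356^2 + 332.577^2) ≈ 495.5 km

495.5 km


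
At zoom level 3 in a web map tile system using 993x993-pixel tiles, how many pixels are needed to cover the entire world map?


tiles per axis = 2^3 = 8
total tiles = 8^2 = 64
pixels per axis = 8 * 993 = 7944
total pixels = 7944^2 = 63107136

63107136 pixels


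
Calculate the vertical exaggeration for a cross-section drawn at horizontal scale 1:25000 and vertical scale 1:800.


VE = horizontal_scale / vertical_scale = 25000 / 800 = 31.25

31.25x


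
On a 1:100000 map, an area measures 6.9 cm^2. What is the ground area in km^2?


ground_area = 6.9 * (100000/100)^2 = 6900000.0 m^2 = 6.9 km^2

6.9 km^2


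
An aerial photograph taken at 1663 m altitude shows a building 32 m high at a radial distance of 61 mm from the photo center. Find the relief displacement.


d = h * r / H = 32 * 61 / 1663 = 1.17 mm

1.17 mm


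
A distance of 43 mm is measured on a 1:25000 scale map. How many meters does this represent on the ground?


ground = 43 mm * 25000 / 1000 = 1075.0 m

1075.0 m


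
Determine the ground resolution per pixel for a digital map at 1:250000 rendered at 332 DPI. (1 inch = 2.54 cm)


pixel_cm = 2.54 / 332 ≈ 0.007651 cm
ground = pixel_cm * 250000 / 100 = 2.54 * 250000 / (332 * 100) = 635000 / 33200 ≈ 19.13 m

19.13 m


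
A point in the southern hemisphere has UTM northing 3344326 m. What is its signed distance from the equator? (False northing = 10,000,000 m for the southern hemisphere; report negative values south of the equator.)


For southern: actual = 3344326 - 10000000 = -6655674 m

-6655674 m


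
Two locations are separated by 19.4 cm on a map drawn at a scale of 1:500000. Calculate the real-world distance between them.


ground = 19.4 cm * 500000 / 100 = 97000.0 m = 97.0 km

97.0 km


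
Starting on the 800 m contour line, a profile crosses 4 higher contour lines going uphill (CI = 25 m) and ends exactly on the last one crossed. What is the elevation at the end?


elevation = 800 + 4 * 25 = 900 m

900 m


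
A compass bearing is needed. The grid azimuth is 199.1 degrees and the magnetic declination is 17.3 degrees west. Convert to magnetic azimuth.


magnetic azimuth = grid azimuth - declination (east +ve)
mag_az = 199.1 - -17.3 = 216.4 degrees

216.4 degrees


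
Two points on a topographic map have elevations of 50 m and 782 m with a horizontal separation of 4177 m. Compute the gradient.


gradient = (782 - 50) / 4177 = 732 / 4177 = 0.1752

0.1752


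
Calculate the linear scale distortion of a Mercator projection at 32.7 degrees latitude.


SF = 1 / cos(32.7) = 1 / 0.841511 = 1.188

1.188


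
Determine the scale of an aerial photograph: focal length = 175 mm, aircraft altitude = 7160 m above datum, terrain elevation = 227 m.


scale = f / (H - h) = 175 mm / 6933 m = 175 / 6933000 = 1:39617

1:39617


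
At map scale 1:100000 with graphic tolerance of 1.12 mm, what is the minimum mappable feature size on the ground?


ground = 1.12 mm * 100000 / 1000 = 112.0 m

112.0 m


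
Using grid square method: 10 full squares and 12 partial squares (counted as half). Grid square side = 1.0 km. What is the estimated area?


effective squares = 10 + 12 * 0.5 = 16.0
area = 16.0 * 1.0 = 16.0 km^2

16.0 km^2


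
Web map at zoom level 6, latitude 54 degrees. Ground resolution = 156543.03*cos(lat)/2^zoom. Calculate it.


res = 156543.03 * cos(54) / 2^6 = 156543.03 * 0.58778525 / 64 = 1437.71 m/pixel

1437.71 m/pixel


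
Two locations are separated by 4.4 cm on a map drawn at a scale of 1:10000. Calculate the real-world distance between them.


ground = 4.4 cm * 10000 / 100 = 440.0 m

440.0 m


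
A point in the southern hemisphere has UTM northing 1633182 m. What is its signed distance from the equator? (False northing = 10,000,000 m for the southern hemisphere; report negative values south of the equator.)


For southern: actual = 1633182 - 10000000 = -8366818 m

-8366818 m


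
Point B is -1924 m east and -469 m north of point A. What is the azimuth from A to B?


az = atan2(-1924, -469) = -103.7 deg
adjusted to 0-360: 256.3 degrees

256.3 degrees


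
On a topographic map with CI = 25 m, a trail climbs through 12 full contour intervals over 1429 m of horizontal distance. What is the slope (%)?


elevation change = 12 * 25 = 300 m
slope = 300 / 1429 * 100 = 21.0%

21.0%


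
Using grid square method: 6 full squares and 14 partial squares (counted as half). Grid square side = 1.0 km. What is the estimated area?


effective squares = 6 + 14 * 0.5 = 13.0
area = 13.0 * 1.0 = 13.0 km^2

13.0 km^2


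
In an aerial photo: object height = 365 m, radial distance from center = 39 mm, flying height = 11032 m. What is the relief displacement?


d = h * r / H = 365 * 39 / 11032 = 1.29 mm

1.29 mm


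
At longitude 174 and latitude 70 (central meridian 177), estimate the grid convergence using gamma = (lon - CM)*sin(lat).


gamma = (174 - 177) * sin(70) = -3 * 0.939693 = -2.819 degrees

-2.819 degrees


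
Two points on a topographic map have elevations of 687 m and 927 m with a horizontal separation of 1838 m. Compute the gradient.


gradient = (927 - 687) / 1838 = 240 / 1838 = 0.1306

0.1306


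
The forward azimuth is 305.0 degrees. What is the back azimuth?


back azimuth = (305.0 + 180) mod 360 = 125.0 degrees

125.0 degrees


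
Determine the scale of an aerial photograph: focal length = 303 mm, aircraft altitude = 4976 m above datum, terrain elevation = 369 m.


scale = f / (H - h) = 303 mm / 4607 m = 303 / 4607000 = 1:15205

1:15205


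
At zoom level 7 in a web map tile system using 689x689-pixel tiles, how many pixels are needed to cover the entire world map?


tiles per axis = 2^7 = 128
total tiles = 128^2 = 16384
pixels per axis = 128 * 689 = 88192
total pixels = 88192^2 = 7777828864

7777828864 pixels


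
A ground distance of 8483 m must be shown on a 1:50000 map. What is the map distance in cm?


map_cm = 8483 * 100 / 50000 = 16.966 cm ≈ 16.97 cm

16.97 cm


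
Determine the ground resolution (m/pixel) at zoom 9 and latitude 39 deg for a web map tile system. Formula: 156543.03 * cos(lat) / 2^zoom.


res = 156543.03 * cos(39) / 2^9 = 156543.03 * 0.77714596 / 512 = 237.61 m/pixel

237.61 m/pixel


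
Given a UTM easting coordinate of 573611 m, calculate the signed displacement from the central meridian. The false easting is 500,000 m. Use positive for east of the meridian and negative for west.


displacement = 573611 - 500000 = 73611 m

73611 m


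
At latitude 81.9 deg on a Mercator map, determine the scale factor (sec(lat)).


SF = 1 / cos(81.9) = 1 / 0.140901 = 7.097

7.097


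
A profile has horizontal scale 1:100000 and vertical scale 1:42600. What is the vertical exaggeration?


VE = horizontal_scale / vertical_scale = 100000 / 42600 ≈ 2.3

2.3x


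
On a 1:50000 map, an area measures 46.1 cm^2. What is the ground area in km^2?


ground_area = 46.1 * (50000/100)^2 = 11525000.0 m^2 = 11.525 km^2

11.525 km^2


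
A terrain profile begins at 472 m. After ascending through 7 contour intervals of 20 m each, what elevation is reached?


elevation = 472 + 7 * 20 = 612 m

612 m


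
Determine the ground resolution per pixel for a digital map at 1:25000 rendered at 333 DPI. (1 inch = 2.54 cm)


pixel_cm = 2.54 / 333 ≈ 0.007628 cm
ground = pixel_cm * 25000 / 100 = 2.54 * 25000 / (333 * 100) = 63500 / 33300 ≈ 1.91 m

1.91 m


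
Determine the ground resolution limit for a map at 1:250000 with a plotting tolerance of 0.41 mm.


ground = 0.41 mm * 250000 / 1000 = 102.5 m

102.5 m


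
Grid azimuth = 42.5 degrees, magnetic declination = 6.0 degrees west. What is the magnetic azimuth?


magnetic azimuth = grid azimuth - declination (east +ve)
mag_az = 42.5 - -6.0 = 48.5 degrees

48.5 degrees


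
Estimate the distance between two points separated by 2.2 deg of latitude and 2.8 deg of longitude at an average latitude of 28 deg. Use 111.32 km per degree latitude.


dlat_km = 2.2 * 111.32 = 244.904
dlon_km = 2.8 * 111.32 * cos(28) ≈ 275.211
dist = sqrt(244.904^2 + 275.211^2) ≈ 368.4 km

368.4 km


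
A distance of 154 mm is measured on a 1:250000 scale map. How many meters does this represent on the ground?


ground = 154 mm * 250000 / 1000 = 38500.0 m

38500.0 m


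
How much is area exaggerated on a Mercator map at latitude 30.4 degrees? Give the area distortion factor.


area_distortion = 1/cos^2(30.4) = 1.344

1.344


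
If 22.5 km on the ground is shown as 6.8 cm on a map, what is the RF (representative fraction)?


ground = 22.5 km = 2250000 cm; RF denominator = ground / map = 2250000 / 6.8 ≈ 330882; RF = 1:330882

1:330882


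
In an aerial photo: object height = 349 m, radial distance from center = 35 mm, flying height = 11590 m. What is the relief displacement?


d = h * r / H = 349 * 35 / 11590 = 1.05 mm

1.05 mm


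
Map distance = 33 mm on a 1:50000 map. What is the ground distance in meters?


ground = 33 mm * 50000 / 1000 = 1650.0 m

1650.0 m


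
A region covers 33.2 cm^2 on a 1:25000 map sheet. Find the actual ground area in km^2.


ground_area = 33.2 * (25000/100)^2 = 2075000.0 m^2 = 2.075 km^2

2.075 km^2


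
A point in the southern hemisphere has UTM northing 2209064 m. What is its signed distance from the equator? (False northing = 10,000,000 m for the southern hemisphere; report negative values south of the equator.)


For southern: actual = 2209064 - 10000000 = -7790936 m

-7790936 m


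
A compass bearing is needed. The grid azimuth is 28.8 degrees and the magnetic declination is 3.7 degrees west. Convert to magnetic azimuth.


magnetic azimuth = grid azimuth - declination (east +ve)
mag_az = 28.8 - -3.7 = 32.5 degrees

32.5 degrees


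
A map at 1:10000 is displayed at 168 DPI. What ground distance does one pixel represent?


pixel_cm = 2.54 / 168 ≈ 0.015119 cm
ground = pixel_cm * 10000 / 100 = 2.54 * 10000 / (168 * 100) = 25400 / 16800 ≈ 1.51 m

1.51 m


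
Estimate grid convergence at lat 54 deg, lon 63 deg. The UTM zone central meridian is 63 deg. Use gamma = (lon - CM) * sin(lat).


gamma = (63 - 63) * sin(54) = 0 * 0.809017 = 0.0 degrees

0.0 degrees


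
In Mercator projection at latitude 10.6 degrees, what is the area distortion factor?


area_distortion = 1/cos^2(10.6) = 1.035

1.035


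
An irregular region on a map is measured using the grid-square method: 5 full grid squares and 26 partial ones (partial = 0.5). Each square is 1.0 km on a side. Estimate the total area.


effective squares = 5 + 26 * 0.5 = 18.0
area = 18.0 * 1.0 = 18.0 km^2

18.0 km^2


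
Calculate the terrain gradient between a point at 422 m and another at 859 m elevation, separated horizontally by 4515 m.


gradient = (859 - 422) / 4515 = 437 / 4515 = 0.0968

0.0968


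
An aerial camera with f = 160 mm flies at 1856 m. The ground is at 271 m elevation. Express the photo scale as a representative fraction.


scale = f / (H - h) = 160 mm / 1585 m = 160 / 1585000 = 1:9906

1:9906


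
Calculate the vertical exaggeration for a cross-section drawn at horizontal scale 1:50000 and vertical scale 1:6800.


VE = horizontal_scale / vertical_scale = 50000 / 6800 ≈ 7.4

7.4x


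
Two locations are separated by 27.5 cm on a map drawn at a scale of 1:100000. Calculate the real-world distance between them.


ground = 27.5 cm * 100000 / 100 = 27500.0 m = 27.5 km

27.5 km


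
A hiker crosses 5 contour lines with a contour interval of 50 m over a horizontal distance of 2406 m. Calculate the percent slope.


elevation change = 5 * 50 = 250 m
slope = 250 / 2406 * 100 = 10.4%

10.4%


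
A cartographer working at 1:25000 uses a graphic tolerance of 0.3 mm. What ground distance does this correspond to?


ground = 0.3 mm * 25000 / 1000 = 7.5 m

7.5 m


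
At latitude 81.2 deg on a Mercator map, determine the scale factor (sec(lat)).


SF = 1 / cos(81.2) = 1 / 0.152986 = 6.537

6.537


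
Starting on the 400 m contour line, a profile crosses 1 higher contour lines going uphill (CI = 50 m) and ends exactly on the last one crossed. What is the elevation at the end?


elevation = 400 + 1 * 50 = 450 m

450 m


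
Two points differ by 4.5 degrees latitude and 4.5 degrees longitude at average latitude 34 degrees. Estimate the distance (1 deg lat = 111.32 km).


dlat_km = 4.5 * 111.32 = 500.94
dlon_km = 4.5 * 111.32 * cos(34) ≈ 415.298
dist = sqrt(500.94^2 + 415.298^2) ≈ 650.7 km

650.7 km


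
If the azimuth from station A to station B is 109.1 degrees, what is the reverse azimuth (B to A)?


back azimuth = (109.1 + 180) mod 360 = 289.1 degrees

289.1 degrees


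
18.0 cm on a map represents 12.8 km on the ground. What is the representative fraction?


ground = 12.8 km = 1280000 cm; RF denominator = ground / map = 1280000 / 18.0 ≈ 71111; RF = 1:71111

1:71111


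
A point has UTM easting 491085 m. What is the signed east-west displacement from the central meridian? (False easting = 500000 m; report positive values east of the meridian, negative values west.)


displacement = 491085 - 500000 = -8915 m

-8915 m


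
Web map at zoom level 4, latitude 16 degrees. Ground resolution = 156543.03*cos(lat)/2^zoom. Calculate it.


res = 156543.03 * cos(16) / 2^4 = 156543.03 * 0.9612617 / 16 = 9404.93 m/pixel

9404.93 m/pixel


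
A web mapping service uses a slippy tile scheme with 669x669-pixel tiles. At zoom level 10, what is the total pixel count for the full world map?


tiles per axis = 2^10 = 1024
total tiles = 1024^2 = 1048576
pixels per axis = 1024 * 669 = 685056
total pixels = 685056^2 = 469301723136

469301723136 pixels


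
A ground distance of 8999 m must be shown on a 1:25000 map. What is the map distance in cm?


map_cm = 8999 * 100 / 25000 = 35.996 cm ≈ 36.0 cm

36.0 cm


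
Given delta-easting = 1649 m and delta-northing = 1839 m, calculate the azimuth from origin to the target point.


az = atan2(1649, 1839) = 41.9 deg
adjusted to 0-360: 41.9 degrees

41.9 degrees


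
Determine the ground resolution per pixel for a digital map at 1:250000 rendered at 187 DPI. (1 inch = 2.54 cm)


pixel_cm = 2.54 / 187 ≈ 0.013583 cm
ground = pixel_cm * 250000 / 100 = 2.54 * 250000 / (187 * 100) = 635000 / 18700 ≈ 33.96 m

33.96 m


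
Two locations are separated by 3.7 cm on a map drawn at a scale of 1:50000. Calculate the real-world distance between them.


ground = 3.7 cm * 50000 / 100 = 1850.0 m = 1.85 km

1.85 km


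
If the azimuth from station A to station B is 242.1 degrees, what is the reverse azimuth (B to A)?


back azimuth = (242.1 + 180) mod 360 = 62.1 degrees

62.1 degrees


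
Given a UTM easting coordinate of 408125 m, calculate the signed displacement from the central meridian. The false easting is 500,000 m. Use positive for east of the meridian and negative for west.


displacement = 408125 - 500000 = -91875 m

-91875 m


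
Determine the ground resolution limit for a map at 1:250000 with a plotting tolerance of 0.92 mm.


ground = 0.92 mm * 250000 / 1000 = 230.0 m

230.0 m


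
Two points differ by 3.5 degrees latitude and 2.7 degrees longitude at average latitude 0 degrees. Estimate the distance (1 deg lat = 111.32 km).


dlat_km = 3.5 * 111.32 = 389.62
dlon_km = 2.7 * 111.32 * cos(0) ≈ 300.564
dist = sqrt(389.62^2 + 300.564^2) ≈ 492.1 km

492.1 km


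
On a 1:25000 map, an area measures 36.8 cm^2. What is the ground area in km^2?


ground_area = 36.8 * (25000/100)^2 = 2300000.0 m^2 = 2.3 km^2

2.3 km^2


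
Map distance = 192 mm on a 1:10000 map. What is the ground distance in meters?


ground = 192 mm * 10000 / 1000 = 1920.0 m

1920.0 m


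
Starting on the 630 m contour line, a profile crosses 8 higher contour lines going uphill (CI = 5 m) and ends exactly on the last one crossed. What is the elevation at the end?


elevation = 630 + 8 * 5 = 670 m

670 m


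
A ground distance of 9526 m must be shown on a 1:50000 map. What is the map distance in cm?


map_cm = 9526 * 100 / 50000 = 19.052 cm ≈ 19.05 cm

19.05 cm


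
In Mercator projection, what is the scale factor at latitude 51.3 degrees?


SF = 1 / cos(51.3) = 1 / 0.625243 = 1.599

1.599


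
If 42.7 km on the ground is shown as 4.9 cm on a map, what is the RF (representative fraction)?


ground = 42.7 km = 4270000 cm; RF denominator = ground / map = 4270000 / 4.9 ≈ 871429; RF = 1:871429

1:871429


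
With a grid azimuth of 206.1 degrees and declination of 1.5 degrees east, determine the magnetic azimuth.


magnetic azimuth = grid azimuth - declination (east +ve)
mag_az = 206.1 - 1.5 = 204.6 degrees

204.6 degrees


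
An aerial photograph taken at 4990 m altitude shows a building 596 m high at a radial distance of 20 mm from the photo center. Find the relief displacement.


d = h * r / H = 596 * 20 / 4990 = 2.39 mm

2.39 mm


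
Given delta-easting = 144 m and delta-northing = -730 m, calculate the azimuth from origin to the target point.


az = atan2(144, -730) = 168.8 deg
adjusted to 0-360: 168.8 degrees

168.8 degrees


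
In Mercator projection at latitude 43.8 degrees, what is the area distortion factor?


area_distortion = 1/cos^2(43.8) = 1.92

1.92


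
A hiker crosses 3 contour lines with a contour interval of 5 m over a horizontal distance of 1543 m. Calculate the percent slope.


elevation change = 3 * 5 = 15 m
slope = 15 / 1543 * 100 = 1.0%

1.0%


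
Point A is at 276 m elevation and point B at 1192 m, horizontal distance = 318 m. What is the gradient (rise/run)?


gradient = (1192 - 276) / 318 = 916 / 318 = 2.8805

2.8805


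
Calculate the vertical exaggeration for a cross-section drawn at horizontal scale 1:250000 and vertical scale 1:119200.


VE = horizontal_scale / vertical_scale = 250000 / 119200 ≈ 2.1

2.1x


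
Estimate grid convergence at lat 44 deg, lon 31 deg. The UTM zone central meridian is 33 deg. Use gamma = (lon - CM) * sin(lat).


gamma = (31 - 33) * sin(44) = -2 * 0.694658 = -1.389 degrees

-1.389 degrees


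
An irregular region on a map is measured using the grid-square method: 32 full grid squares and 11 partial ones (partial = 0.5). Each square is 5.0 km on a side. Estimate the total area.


effective squares = 32 + 11 * 0.5 = 37.5
area = 37.5 * 25.0 = 937.5 km^2

937.5 km^2


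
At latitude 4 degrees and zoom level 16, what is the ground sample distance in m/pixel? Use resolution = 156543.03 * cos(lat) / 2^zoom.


res = 156543.03 * cos(4) / 2^16 = 156543.03 * 0.99756405 / 65536 = 2.38 m/pixel

2.38 m/pixel


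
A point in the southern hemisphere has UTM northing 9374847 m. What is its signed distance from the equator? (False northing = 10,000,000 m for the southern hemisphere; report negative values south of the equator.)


For southern: actual = 9374847 - 10000000 = -625153 m

-625153 m


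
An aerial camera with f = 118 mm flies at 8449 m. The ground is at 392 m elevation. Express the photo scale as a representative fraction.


scale = f / (H - h) = 118 mm / 8057 m = 118 / 8057000 = 1:68280

1:68280


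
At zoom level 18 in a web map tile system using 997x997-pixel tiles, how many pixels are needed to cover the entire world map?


tiles per axis = 2^18 = 262144
total tiles = 262144^2 = 68719476736
pixels per axis = 262144 * 997 = 261357568
total pixels = 261357568^2 = 68307778350874624

68307778350874624 pixels


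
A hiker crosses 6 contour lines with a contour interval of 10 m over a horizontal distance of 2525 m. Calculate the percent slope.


elevation change = 6 * 10 = 60 m
slope = 60 / 2525 * 100 = 2.4%

2.4%


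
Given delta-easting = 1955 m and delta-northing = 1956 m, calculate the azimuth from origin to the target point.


az = atan2(1955, 1956) = 45.0 deg
adjusted to 0-360: 45.0 degrees

45.0 degrees


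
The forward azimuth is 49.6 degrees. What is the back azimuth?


back azimuth = (49.6 + 180) mod 360 = 229.6 degrees

229.6 degrees


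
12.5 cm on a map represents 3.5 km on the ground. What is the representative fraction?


ground = 3.5 km = 350000 cm; RF denominator = ground / map = 350000 / 12.5 = 28000; RF = 1:28000

1:28000


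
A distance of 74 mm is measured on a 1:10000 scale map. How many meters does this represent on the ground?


ground = 74 mm * 10000 / 1000 = 740.0 m

740.0 m


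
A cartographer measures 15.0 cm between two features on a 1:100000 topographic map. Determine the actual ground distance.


ground = 15.0 cm * 100000 / 100 = 15000.0 m = 15.0 km

15.0 km


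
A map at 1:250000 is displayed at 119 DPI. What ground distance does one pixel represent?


pixel_cm = 2.54 / 119 ≈ 0.021345 cm
ground = pixel_cm * 250000 / 100 = 2.54 * 250000 / (119 * 100) = 635000 / 11900 ≈ 53.36 m

53.36 m


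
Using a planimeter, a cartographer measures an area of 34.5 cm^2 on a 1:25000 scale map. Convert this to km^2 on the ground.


ground_area = 34.5 * (25000/100)^2 = 2156250.0 m^2 = 2.15625 km^2 ≈ 2.156 km^2

2.156 km^2


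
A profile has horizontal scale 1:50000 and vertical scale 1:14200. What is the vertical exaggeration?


VE = horizontal_scale / vertical_scale = 50000 / 14200 ≈ 3.5

3.5x


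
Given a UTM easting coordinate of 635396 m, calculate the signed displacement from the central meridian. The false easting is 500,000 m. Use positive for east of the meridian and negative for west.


displacement = 635396 - 500000 = 135396 m

135396 m


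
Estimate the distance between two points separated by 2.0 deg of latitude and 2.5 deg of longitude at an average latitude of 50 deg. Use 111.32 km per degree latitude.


dlat_km = 2.0 * 111.32 = 222.64
dlon_km = 2.5 * 111.32 * cos(50) ≈ 178.888
dist = sqrt(222.64^2 + 178.888^2) ≈ 285.6 km

285.6 km


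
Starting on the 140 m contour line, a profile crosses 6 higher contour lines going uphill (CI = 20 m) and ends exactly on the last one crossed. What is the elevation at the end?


elevation = 140 + 6 * 20 = 260 m

260 m


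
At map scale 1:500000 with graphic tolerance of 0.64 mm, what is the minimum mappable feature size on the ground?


ground = 0.64 mm * 500000 / 1000 = 320.0 m

320.0 m


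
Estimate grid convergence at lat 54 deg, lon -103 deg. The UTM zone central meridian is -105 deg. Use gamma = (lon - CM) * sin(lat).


gamma = (-103 - -105) * sin(54) = 2 * 0.809017 = 1.618 degrees

1.618 degrees


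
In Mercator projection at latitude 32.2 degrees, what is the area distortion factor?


area_distortion = 1/cos^2(32.2) = 1.397

1.397


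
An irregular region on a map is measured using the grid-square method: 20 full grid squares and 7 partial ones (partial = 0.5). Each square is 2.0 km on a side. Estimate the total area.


effective squares = 20 + 7 * 0.5 = 23.5
area = 23.5 * 4.0 = 94.0 km^2

94.0 km^2


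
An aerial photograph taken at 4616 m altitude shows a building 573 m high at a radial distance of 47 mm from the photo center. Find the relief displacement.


d = h * r / H = 573 * 47 / 4616 = 5.83 mm

5.83 mm


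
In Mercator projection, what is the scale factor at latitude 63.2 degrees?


SF = 1 / cos(63.2) = 1 / 0.450878 = 2.218

2.218


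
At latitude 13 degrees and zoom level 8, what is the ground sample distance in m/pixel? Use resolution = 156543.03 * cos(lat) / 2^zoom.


res = 156543.03 * cos(13) / 2^8 = 156543.03 * 0.97437006 / 256 = 595.82 m/pixel

595.82 m/pixel


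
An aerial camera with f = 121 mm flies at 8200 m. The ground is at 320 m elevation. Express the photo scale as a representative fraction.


scale = f / (H - h) = 121 mm / 7880 m = 121 / 7880000 = 1:65124

1:65124


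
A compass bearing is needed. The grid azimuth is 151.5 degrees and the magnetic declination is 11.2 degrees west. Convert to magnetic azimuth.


magnetic azimuth = grid azimuth - declination (east +ve)
mag_az = 151.5 - -11.2 = 162.7 degrees

162.7 degrees


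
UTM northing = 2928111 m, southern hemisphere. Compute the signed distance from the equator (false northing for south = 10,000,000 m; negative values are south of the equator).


For southern: actual = 2928111 - 10000000 = -7071889 m

-7071889 m


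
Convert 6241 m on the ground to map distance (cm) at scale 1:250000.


map_cm = 6241 * 100 / 250000 = 2.4964 cm ≈ 2.5 cm

2.5 cm


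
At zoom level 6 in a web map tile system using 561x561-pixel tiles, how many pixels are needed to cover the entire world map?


tiles per axis = 2^6 = 64
total tiles = 64^2 = 4096
pixels per axis = 64 * 561 = 35904
total pixels = 35904^2 = 1289097216

1289097216 pixels


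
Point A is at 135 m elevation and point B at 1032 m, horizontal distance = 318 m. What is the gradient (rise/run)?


gradient = (1032 - 135) / 318 = 897 / 318 = 2.8208

2.8208


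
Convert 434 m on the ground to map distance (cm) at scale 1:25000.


map_cm = 434 * 100 / 25000 = 1.736 cm ≈ 1.74 cm

1.74 cm


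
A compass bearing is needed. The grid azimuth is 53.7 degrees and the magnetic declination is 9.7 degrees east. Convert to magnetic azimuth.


magnetic azimuth = grid azimuth - declination (east +ve)
mag_az = 53.7 - 9.7 = 44.0 degrees

44.0 degrees


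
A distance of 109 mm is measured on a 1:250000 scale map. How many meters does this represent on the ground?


ground = 109 mm * 250000 / 1000 = 27250.0 m

27250.0 m


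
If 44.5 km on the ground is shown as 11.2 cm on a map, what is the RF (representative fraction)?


ground = 44.5 km = 4450000 cm; RF denominator = ground / map = 4450000 / 11.2 ≈ 397321; RF = 1:397321

1:397321


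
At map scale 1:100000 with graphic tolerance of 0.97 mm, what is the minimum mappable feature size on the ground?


ground = 0.97 mm * 100000 / 1000 = 97.0 m

97.0 m


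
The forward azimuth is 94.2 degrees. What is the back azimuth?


back azimuth = (94.2 + 180) mod 360 = 274.2 degrees

274.2 degrees


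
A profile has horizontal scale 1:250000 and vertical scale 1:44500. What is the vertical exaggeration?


VE = horizontal_scale / vertical_scale = 250000 / 44500 ≈ 5.6

5.6x


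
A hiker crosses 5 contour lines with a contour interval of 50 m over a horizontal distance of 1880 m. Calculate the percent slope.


elevation change = 5 * 50 = 250 m
slope = 250 / 1880 * 100 = 13.3%

13.3%


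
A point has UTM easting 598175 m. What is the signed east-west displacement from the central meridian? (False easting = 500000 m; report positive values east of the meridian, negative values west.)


displacement = 598175 - 500000 = 98175 m

98175 m


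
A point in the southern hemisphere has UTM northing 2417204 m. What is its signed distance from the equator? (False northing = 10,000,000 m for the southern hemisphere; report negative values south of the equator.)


For southern: actual = 2417204 - 10000000 = -7582796 m

-7582796 m


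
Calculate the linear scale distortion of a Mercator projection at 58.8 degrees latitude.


SF = 1 / cos(58.8) = 1 / 0.518027 = 1.93

1.93


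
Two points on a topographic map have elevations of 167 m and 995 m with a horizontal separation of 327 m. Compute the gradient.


gradient = (995 - 167) / 327 = 828 / 327 = 2.5321

2.5321


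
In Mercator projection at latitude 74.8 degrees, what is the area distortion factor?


area_distortion = 1/cos^2(74.8) = 14.547

14.547


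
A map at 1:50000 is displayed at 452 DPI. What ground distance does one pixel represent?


pixel_cm = 2.54 / 452 ≈ 0.005619 cm
ground = pixel_cm * 50000 / 100 = 2.54 * 50000 / (452 * 100) = 127000 / 45200 ≈ 2.81 m

2.81 m


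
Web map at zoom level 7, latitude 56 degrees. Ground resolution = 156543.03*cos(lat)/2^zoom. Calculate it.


res = 156543.03 * cos(56) / 2^7 = 156543.03 * 0.5591929 / 128 = 683.89 m/pixel

683.89 m/pixel


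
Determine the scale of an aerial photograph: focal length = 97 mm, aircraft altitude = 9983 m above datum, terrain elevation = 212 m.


scale = f / (H - h) = 97 mm / 9771 m = 97 / 9771000 = 1:100732

1:100732


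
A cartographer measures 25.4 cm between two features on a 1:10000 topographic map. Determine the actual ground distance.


ground = 25.4 cm * 10000 / 100 = 2540.0 m = 2.54 km

2.54 km


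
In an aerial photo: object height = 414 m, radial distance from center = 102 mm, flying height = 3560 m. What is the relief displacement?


d = h * r / H = 414 * 102 / 3560 = 11.86 mm

11.86 mm


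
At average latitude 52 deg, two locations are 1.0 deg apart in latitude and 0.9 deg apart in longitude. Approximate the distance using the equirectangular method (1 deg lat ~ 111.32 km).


dlat_km = 1.0 * 111.32 = 111.32
dlon_km = 0.9 * 111.32 * cos(52) ≈ 61.682
dist = sqrt(111.32^2 + 61.682^2) ≈ 127.3 km

127.3 km


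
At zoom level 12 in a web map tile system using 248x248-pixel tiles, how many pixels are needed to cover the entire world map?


tiles per axis = 2^12 = 4096
total tiles = 4096^2 = 16777216
pixels per axis = 4096 * 248 = 1015808
total pixels = 1015808^2 = 1031865892864

1031865892864 pixels


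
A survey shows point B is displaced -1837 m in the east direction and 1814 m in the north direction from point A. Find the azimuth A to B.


az = atan2(-1837, 1814) = -45.4 deg
adjusted to 0-360: 314.6 degrees

314.6 degrees


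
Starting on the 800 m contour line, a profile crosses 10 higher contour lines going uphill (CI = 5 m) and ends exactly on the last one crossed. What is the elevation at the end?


elevation = 800 + 10 * 5 = 850 m

850 m


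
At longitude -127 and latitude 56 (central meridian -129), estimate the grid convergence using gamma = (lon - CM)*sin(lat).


gamma = (-127 - -129) * sin(56) = 2 * 0.829038 = 1.658 degrees

1.658 degrees


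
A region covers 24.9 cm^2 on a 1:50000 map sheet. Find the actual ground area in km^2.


ground_area = 24.9 * (50000/100)^2 = 6225000.0 m^2 = 6.225 km^2

6.225 km^2


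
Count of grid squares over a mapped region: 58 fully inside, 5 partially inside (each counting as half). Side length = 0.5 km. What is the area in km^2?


effective squares = 58 + 5 * 0.5 = 60.5
area = 60.5 * 0.25 = 15.125 km^2

15.125 km^2


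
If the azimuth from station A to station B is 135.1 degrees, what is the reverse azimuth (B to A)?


back azimuth = (135.1 + 180) mod 360 = 315.1 degrees

315.1 degrees


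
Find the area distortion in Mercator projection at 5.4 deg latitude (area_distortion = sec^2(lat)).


area_distortion = 1/cos^2(5.4) = 1.009

1.009


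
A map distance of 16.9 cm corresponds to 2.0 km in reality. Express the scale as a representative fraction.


ground = 2.0 km = 200000 cm; RF denominator = ground / map = 200000 / 16.9 ≈ 11834; RF = 1:11834

1:11834


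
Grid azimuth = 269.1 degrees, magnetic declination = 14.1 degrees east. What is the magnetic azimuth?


magnetic azimuth = grid azimuth - declination (east +ve)
mag_az = 269.1 - 14.1 = 255.0 degrees

255.0 degrees


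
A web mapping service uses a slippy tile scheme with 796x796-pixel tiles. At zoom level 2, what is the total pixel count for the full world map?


tiles per axis = 2^2 = 4
total tiles = 4^2 = 16
pixels per axis = 4 * 796 = 3184
total pixels = 3184^2 = 10137856

10137856 pixels


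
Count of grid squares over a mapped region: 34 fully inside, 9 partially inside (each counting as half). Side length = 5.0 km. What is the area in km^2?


effective squares = 34 + 9 * 0.5 = 38.5
area = 38.5 * 25.0 = 962.5 km^2

962.5 km^2


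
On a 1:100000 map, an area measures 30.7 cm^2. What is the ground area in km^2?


ground_area = 30.7 * (100000/100)^2 = 30700000.0 m^2 = 30.7 km^2

30.7 km^2


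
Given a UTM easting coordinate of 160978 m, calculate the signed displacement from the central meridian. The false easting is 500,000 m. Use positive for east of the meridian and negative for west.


displacement = 160978 - 500000 = -339022 m

-339022 m


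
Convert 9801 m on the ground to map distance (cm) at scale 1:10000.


map_cm = 9801 * 100 / 10000 = 98.01 cm

98.01 cm


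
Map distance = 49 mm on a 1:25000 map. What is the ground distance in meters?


ground = 49 mm * 25000 / 1000 = 1225.0 m

1225.0 m


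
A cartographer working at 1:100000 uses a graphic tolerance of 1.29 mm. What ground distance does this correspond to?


ground = 1.29 mm * 100000 / 1000 = 129.0 m

129.0 m


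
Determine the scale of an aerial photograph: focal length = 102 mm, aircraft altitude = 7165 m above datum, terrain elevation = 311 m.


scale = f / (H - h) = 102 mm / 6854 m = 102 / 6854000 = 1:67196

1:67196


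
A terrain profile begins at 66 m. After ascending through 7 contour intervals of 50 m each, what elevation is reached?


elevation = 66 + 7 * 50 = 416 m

416 m


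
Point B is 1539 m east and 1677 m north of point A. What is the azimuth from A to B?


az = atan2(1539, 1677) = 42.5 deg
adjusted to 0-360: 42.5 degrees

42.5 degrees


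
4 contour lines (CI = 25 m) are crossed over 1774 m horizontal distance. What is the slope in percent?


elevation change = 4 * 25 = 100 m
slope = 100 / 1774 * 100 = 5.6%

5.6%


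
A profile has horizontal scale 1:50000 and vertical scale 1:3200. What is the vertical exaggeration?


VE = horizontal_scale / vertical_scale = 50000 / 3200 = 15.625 ≈ 15.6

15.6x


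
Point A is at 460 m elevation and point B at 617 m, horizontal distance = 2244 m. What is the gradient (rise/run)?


gradient = (617 - 460) / 2244 = 157 / 2244 = 0.07

0.07


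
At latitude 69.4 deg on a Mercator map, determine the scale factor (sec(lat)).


SF = 1 / cos(69.4) = 1 / 0.351842 = 2.842

2.842


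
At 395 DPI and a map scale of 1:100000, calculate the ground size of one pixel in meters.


pixel_cm = 2.54 / 395 ≈ 0.00643 cm
ground = pixel_cm * 100000 / 100 = 2.54 * 100000 / (395 * 100) = 254000 / 39500 ≈ 6.43 m

6.43 m


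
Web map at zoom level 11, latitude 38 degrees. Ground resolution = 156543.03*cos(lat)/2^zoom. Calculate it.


res = 156543.03 * cos(38) / 2^11 = 156543.03 * 0.78801075 / 2048 = 60.23 m/pixel

60.23 m/pixel


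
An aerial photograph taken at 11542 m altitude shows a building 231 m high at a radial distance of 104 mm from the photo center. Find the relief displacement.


d = h * r / H = 231 * 104 / 11542 = 2.08 mm

2.08 mm


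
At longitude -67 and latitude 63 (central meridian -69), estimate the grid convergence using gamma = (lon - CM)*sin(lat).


gamma = (-67 - -69) * sin(63) = 2 * 0.891007 = 1.782 degrees

1.782 degrees


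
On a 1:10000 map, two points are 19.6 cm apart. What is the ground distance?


ground = 19.6 cm * 10000 / 100 = 1960.0 m = 1.96 km

1.96 km


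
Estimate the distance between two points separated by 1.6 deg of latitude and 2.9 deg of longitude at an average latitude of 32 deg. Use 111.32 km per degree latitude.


dlat_km = 1.6 * 111.32 = 178.112
dlon_km = 2.9 * 111.32 * cos(32) ≈ 273.774
dist = sqrt(178.112^2 + 273.774^2) ≈ 326.6 km

326.6 km
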